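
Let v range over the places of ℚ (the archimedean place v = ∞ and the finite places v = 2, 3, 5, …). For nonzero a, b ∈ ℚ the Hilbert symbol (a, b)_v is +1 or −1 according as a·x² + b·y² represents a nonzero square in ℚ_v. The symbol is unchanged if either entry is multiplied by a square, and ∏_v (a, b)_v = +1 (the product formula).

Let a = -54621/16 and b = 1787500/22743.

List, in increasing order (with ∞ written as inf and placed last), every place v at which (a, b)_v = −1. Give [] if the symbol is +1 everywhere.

(a, b) ≡ (-21, 5005) mod (ℚ^×)²; places V = {2, 3, 5, 7, 11, 13, 17, 19, ∞}.
(a,b)_7: α=1, u≡1; β=-1, v≡1 (mod 7); (1|7)=+1, (1|7)=+1; sign (−1)^1·+1^-1·+1^1 = -1.
(a,b)_2: α=-4, β=2; u≡3, v≡5 (mod 8); ε(u)ε(v)=1·0, αω(v)=-4·1, βω(u)=2·1; sum ≡ 0  ⇒  +1.
(a,b)_5: α=0, u≡4; β=5, v≡4 (mod 5); (4|5)=+1, (4|5)=+1; sign (−1)^0·+1^5·+1^0 = +1.
(a,b)_11: α=0, u≡1; β=1, v≡5 (mod 11); (1|11)=+1, (5|11)=+1; sign (−1)^0·+1^1·+1^0 = +1.
(a,b)_13: α=0, u≡6; β=1, v≡2 (mod 13); (6|13)=-1, (2|13)=-1; sign (−1)^0·-1^1·-1^0 = -1.
(a,b)_19: α=0, u≡5; β=-2, v≡3 (mod 19); (5|19)=+1, (3|19)=-1; sign (−1)^0·+1^-2·-1^0 = +1.
(a,b)_∞: sgn(-21)=−, sgn(5005)=+, so +1.
(a,b)_17: α=2, u≡2; β=0, v≡11 (mod 17); (2|17)=+1, (11|17)=-1; sign (−1)^0·+1^0·-1^2 = +1.
(a,b)_3: α=3, u≡2; β=-2, v≡1 (mod 3); (2|3)=-1, (1|3)=+1; sign (−1)^0·-1^-2·+1^3 = +1.
|Ram(-21, 5005)| = 2, even; anisotropic at {7, 13}.

[7, 13]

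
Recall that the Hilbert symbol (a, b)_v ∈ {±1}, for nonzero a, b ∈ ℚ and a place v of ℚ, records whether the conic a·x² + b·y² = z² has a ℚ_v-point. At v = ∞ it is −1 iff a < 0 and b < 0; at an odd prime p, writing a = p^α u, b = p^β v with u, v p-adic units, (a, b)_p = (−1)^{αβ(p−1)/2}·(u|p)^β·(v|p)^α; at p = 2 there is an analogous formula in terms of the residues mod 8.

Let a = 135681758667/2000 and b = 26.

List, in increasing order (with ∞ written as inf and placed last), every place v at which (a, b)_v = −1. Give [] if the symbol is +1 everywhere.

[3, 13]

(a, b) ≡ (15, 26) mod (ℚ^×)²; places V = {2, 3, 5, 7, 13, 19, 41, ∞}.
(a,b)_∞: sgn(15)=+, sgn(26)=+, so +1.
(a,b)_3: α=3, u≡2; β=0, v≡2 (mod 3); (2|3)=-1, (2|3)=-1; sign (−1)^0·-1^0·-1^3 = -1.
(a,b)_19: α=2, u≡10; β=0, v≡7 (mod 19); (10|19)=-1, (7|19)=+1; sign (−1)^0·-1^0·+1^2 = +1.
(a,b)_41: α=2, u≡17; β=0, v≡26 (mod 41); (17|41)=-1, (26|41)=-1; sign (−1)^0·-1^0·-1^2 = +1.
(a,b)_5: α=-3, u≡2; β=0, v≡1 (mod 5); (2|5)=-1, (1|5)=+1; sign (−1)^0·-1^0·+1^-3 = +1.
(a,b)_7: α=2, u≡2; β=0, v≡5 (mod 7); (2|7)=+1, (5|7)=-1; sign (−1)^0·+1^0·-1^2 = +1.
(a,b)_13: α=2, u≡8; β=1, v≡2 (mod 13); (8|13)=-1, (2|13)=-1; sign (−1)^0·-1^1·-1^2 = -1.
(a,b)_2: α=-4, β=1; u≡7, v≡5 (mod 8); ε(u)ε(v)=1·0, αω(v)=-4·1, βω(u)=1·0; sum ≡ 0  ⇒  +1.
Ram(15, 26) = {3, 13}; no ℚ_3-point on the conic.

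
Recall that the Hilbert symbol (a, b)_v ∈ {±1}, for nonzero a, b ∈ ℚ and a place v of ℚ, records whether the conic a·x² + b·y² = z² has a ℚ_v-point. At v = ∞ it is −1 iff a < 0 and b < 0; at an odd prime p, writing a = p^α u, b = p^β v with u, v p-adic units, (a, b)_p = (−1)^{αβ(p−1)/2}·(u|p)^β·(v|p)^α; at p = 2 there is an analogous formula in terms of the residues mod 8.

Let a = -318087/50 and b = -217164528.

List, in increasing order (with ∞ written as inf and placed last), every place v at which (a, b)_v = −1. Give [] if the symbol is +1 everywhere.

(a, b) ≡ (-7854, -1508087) mod (ℚ^×)²; places V = {2, 3, 5, 7, 11, 17, 19, 23, 29, ∞}.
(a,b)_2: α=-1, β=4; u≡1, v≡1 (mod 8); ε(u)ε(v)=0·0, αω(v)=-1·0, βω(u)=4·0; sum ≡ 0  ⇒  +1.
(a,b)_∞: sgn(-7854)=−, sgn(-1508087)=−, so -1.
(a,b)_5: α=-2, u≡4; β=0, v≡2 (mod 5); (4|5)=+1, (2|5)=-1; sign (−1)^0·+1^0·-1^-2 = +1.
(a,b)_3: α=5, u≡1; β=2, v≡1 (mod 3); (1|3)=+1, (1|3)=+1; sign (−1)^0·+1^2·+1^5 = +1.
(a,b)_23: α=0, u≡18; β=1, v≡1 (mod 23); (18|23)=+1, (1|23)=+1; sign (−1)^0·+1^1·+1^0 = +1.
(a,b)_17: α=1, u≡11; β=1, v≡11 (mod 17); (11|17)=-1, (11|17)=-1; sign (−1)^0·-1^1·-1^1 = +1.
(a,b)_29: α=0, u≡20; β=1, v≡6 (mod 29); (20|29)=+1, (6|29)=+1; sign (−1)^0·+1^1·+1^0 = +1.
(a,b)_11: α=1, u≡4; β=0, v≡2 (mod 11); (4|11)=+1, (2|11)=-1; sign (−1)^0·+1^0·-1^1 = -1.
(a,b)_19: α=0, u≡12; β=1, v≡4 (mod 19); (12|19)=-1, (4|19)=+1; sign (−1)^0·-1^1·+1^0 = -1.
(a,b)_7: α=1, u≡3; β=1, v≡6 (mod 7); (3|7)=-1, (6|7)=-1; sign (−1)^1·-1^1·-1^1 = -1.
|Ram(-7854, -1508087)| = 4, even; anisotropic at {7, 11, 19, ∞}.

[7, 11, 19, inf]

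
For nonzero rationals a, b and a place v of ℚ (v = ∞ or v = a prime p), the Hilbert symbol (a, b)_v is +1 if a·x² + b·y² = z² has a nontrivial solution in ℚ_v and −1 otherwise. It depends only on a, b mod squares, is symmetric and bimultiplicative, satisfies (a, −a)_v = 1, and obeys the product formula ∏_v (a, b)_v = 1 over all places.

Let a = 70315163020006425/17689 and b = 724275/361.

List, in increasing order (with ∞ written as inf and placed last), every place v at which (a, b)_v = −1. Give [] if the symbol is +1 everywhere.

Mod squares: a ≡ 198273, b ≡ 3219. Check v ∈ {∞, 2, 3, 5, 7, 19, 29, 37, 43, 53}.
v=7: a=7^-2·(≡6), b=7^0·(≡5) mod 7; (6|7)=-1, (5|7)=-1; (−1)^{-2·0·3}·(-1)^0·(-1)^-2 = +1.
v=19: a=19^-2·(≡15), b=19^-2·(≡14) mod 19; (15|19)=-1, (14|19)=-1; (−1)^{-2·-2·9}·(-1)^-2·(-1)^-2 = +1.
v=53: a=53^1·(≡34), b=53^0·(≡50) mod 53; (34|53)=-1, (50|53)=-1; (−1)^{1·0·26}·(-1)^0·(-1)^1 = -1.
v=3: a=3^3·(≡1), b=3^3·(≡2) mod 3; (1|3)=+1, (2|3)=-1; (−1)^{3·3·1}·(+1)^3·(-1)^3 = +1.
v=37: a=37^4·(≡26), b=37^1·(≡8) mod 37; (26|37)=+1, (8|37)=-1; (−1)^{4·1·18}·(+1)^1·(-1)^4 = +1.
v=29: a=29^3·(≡5), b=29^1·(≡25) mod 29; (5|29)=+1, (25|29)=+1; (−1)^{3·1·14}·(+1)^1·(+1)^3 = +1.
v=2: v_2(a)=0, v_2(b)=0; units ≡ 1, 3 (mod 8); ε·ε+αω+βω = 0·1+0·1+0·0 ≡ 0  ⇒  (a,b)_2 = +1.
v=43: a=43^1·(≡40), b=43^0·(≡42) mod 43; (40|43)=+1, (42|43)=-1; (−1)^{1·0·21}·(+1)^0·(-1)^1 = -1.
v=∞: 198273 > 0 and 3219 > 0  ⇒  (a,b)_∞ = +1.
v=5: a=5^2·(≡3), b=5^2·(≡1) mod 5; (3|5)=-1, (1|5)=+1; (−1)^{2·2·2}·(-1)^2·(+1)^2 = +1.
(198273, 3219 / ℚ) ramifies at {43, 53}: a division algebra.

[43, 53]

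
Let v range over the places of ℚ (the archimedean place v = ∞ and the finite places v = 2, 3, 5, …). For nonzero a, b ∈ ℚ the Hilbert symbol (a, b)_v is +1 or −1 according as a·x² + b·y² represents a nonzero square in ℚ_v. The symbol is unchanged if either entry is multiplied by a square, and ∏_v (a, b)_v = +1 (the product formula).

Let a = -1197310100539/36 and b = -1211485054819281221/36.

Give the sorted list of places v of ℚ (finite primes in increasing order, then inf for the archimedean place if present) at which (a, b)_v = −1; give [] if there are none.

(a, b) ≡ (-14535931, -24149) mod (ℚ^×)²; places V = {2, 3, 7, 19, 23, 29, 31, 37, 41, ∞}.
(a,b)_31: α=1, u≡2; β=1, v≡29 (mod 31); (2|31)=+1, (29|31)=-1; sign (−1)^1·+1^1·-1^1 = +1.
(a,b)_7: α=2, u≡3; β=2, v≡2 (mod 7); (3|7)=-1, (2|7)=+1; sign (−1)^0·-1^2·+1^2 = +1.
(a,b)_∞: sgn(-14535931)=−, sgn(-24149)=−, so -1.
(a,b)_29: α=1, u≡21; β=2, v≡26 (mod 29); (21|29)=-1, (26|29)=-1; sign (−1)^0·-1^2·-1^1 = -1.
(a,b)_2: α=-2, β=-2; u≡5, v≡3 (mod 8); ε(u)ε(v)=0·1, αω(v)=-2·1, βω(u)=-2·1; sum ≡ 0  ⇒  +1.
(a,b)_19: α=1, u≡9; β=1, v≡3 (mod 19); (9|19)=+1, (3|19)=-1; sign (−1)^1·+1^1·-1^1 = +1.
(a,b)_41: α=2, u≡10; β=3, v≡11 (mod 41); (10|41)=+1, (11|41)=-1; sign (−1)^0·+1^3·-1^2 = +1.
(a,b)_3: α=-2, u≡2; β=-2, v≡1 (mod 3); (2|3)=-1, (1|3)=+1; sign (−1)^0·-1^-2·+1^-2 = +1.
(a,b)_23: α=1, u≡11; β=2, v≡3 (mod 23); (11|23)=-1, (3|23)=+1; sign (−1)^0·-1^2·+1^1 = +1.
(a,b)_37: α=1, u≡16; β=2, v≡27 (mod 37); (16|37)=+1, (27|37)=+1; sign (−1)^0·+1^2·+1^1 = +1.
(-14535931, -24149 / ℚ) ramifies at {29, ∞}: a division algebra.

[29, inf]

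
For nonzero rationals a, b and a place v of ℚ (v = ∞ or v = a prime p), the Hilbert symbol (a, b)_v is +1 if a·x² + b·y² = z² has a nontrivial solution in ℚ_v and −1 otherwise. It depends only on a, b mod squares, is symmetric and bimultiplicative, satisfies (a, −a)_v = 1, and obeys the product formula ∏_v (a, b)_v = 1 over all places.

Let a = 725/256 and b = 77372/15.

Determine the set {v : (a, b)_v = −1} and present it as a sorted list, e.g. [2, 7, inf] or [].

(a, b) ≡ (29, 345) mod (ℚ^×)²; places V = {2, 3, 5, 23, 29, ∞}.
(a,b)_23: α=0, u≡4; β=1, v≡5 (mod 23); (4|23)=+1, (5|23)=-1; sign (−1)^0·+1^1·-1^0 = +1.
(a,b)_29: α=1, u≡24; β=2, v≡10 (mod 29); (24|29)=+1, (10|29)=-1; sign (−1)^0·+1^2·-1^1 = -1.
(a,b)_5: α=2, u≡4; β=-1, v≡4 (mod 5); (4|5)=+1, (4|5)=+1; sign (−1)^0·+1^-1·+1^2 = +1.
(a,b)_3: α=0, u≡2; β=-1, v≡1 (mod 3); (2|3)=-1, (1|3)=+1; sign (−1)^0·-1^-1·+1^0 = -1.
(a,b)_∞: sgn(29)=+, sgn(345)=+, so +1.
(a,b)_2: α=-8, β=2; u≡5, v≡1 (mod 8); ε(u)ε(v)=0·0, αω(v)=-8·0, βω(u)=2·1; sum ≡ 0  ⇒  +1.
(29, 345 / ℚ) ramifies at {3, 29}: a division algebra.

[3, 29]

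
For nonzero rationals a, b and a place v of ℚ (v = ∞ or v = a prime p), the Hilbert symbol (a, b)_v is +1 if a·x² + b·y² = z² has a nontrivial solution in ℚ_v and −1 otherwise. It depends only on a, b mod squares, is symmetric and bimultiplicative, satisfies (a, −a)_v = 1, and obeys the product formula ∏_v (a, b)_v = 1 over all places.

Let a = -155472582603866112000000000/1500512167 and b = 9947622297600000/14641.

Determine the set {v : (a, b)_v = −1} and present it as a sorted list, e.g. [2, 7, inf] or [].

(a, b) ≡ (-7735, 2210) mod (ℚ^×)²; places V = {2, 3, 5, 7, 11, 13, 17, ∞}.
(a,b)_13: α=5, u≡4; β=3, v≡10 (mod 13); (4|13)=+1, (10|13)=+1; sign (−1)^0·+1^3·+1^5 = +1.
(a,b)_17: α=5, u≡16; β=3, v≡12 (mod 17); (16|17)=+1, (12|17)=-1; sign (−1)^0·+1^3·-1^5 = -1.
(a,b)_7: α=-1, u≡2; β=0, v≡5 (mod 7); (2|7)=+1, (5|7)=-1; sign (−1)^0·+1^0·-1^-1 = -1.
(a,b)_11: α=-8, u≡5; β=-4, v≡2 (mod 11); (5|11)=+1, (2|11)=-1; sign (−1)^0·+1^-4·-1^-8 = +1.
(a,b)_2: α=24, β=15; u≡1, v≡1 (mod 8); ε(u)ε(v)=0·0, αω(v)=24·0, βω(u)=15·0; sum ≡ 0  ⇒  +1.
(a,b)_∞: sgn(-7735)=−, sgn(2210)=+, so +1.
(a,b)_5: α=9, u≡3; β=5, v≡2 (mod 5); (3|5)=-1, (2|5)=-1; sign (−1)^0·-1^5·-1^9 = +1.
(a,b)_3: α=2, u≡2; β=2, v≡2 (mod 3); (2|3)=-1, (2|3)=-1; sign (−1)^0·-1^2·-1^2 = +1.
|Ram(-7735, 2210)| = 2, even; anisotropic at {7, 17}.

[7, 17]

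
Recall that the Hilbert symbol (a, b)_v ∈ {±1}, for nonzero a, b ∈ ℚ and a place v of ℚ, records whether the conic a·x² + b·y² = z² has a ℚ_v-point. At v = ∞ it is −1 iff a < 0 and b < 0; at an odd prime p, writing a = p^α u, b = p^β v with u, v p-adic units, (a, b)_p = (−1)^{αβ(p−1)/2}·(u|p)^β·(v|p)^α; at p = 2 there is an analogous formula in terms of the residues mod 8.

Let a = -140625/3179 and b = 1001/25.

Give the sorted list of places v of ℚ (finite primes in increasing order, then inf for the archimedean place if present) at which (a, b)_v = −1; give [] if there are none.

[7, 13]

(a, b) ≡ (-11, 1001) mod (ℚ^×)²; places V = {2, 3, 5, 7, 11, 13, 17, ∞}.
(a,b)_17: α=-2, u≡3; β=0, v≡4 (mod 17); (3|17)=-1, (4|17)=+1; sign (−1)^0·-1^0·+1^-2 = +1.
(a,b)_∞: sgn(-11)=−, sgn(1001)=+, so +1.
(a,b)_3: α=2, u≡1; β=0, v≡2 (mod 3); (1|3)=+1, (2|3)=-1; sign (−1)^0·+1^0·-1^2 = +1.
(a,b)_13: α=0, u≡5; β=1, v≡1 (mod 13); (5|13)=-1, (1|13)=+1; sign (−1)^0·-1^1·+1^0 = -1.
(a,b)_11: α=-1, u≡7; β=1, v≡1 (mod 11); (7|11)=-1, (1|11)=+1; sign (−1)^1·-1^1·+1^-1 = +1.
(a,b)_7: α=0, u≡5; β=1, v≡6 (mod 7); (5|7)=-1, (6|7)=-1; sign (−1)^0·-1^1·-1^0 = -1.
(a,b)_2: α=0, β=0; u≡5, v≡1 (mod 8); ε(u)ε(v)=0·0, αω(v)=0·0, βω(u)=0·1; sum ≡ 0  ⇒  +1.
(a,b)_5: α=6, u≡4; β=-2, v≡1 (mod 5); (4|5)=+1, (1|5)=+1; sign (−1)^0·+1^-2·+1^6 = +1.
(-11, 1001 / ℚ) ramifies at {7, 13}: a division algebra.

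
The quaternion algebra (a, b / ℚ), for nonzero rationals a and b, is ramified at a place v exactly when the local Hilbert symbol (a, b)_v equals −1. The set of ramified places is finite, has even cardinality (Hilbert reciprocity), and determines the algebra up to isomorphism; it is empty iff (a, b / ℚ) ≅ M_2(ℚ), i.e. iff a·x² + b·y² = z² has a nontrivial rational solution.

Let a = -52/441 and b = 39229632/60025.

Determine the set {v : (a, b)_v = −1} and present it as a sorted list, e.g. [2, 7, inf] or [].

[2, 13]

Mod squares: a ≡ -13, b ≡ 403. Check v ∈ {∞, 2, 3, 5, 7, 13, 31}.
v=5: a=5^0·(≡3), b=5^-2·(≡2) mod 5; (3|5)=-1, (2|5)=-1; (−1)^{0·-2·2}·(-1)^-2·(-1)^0 = +1.
v=3: a=3^-2·(≡2), b=3^2·(≡1) mod 3; (2|3)=-1, (1|3)=+1; (−1)^{-2·2·1}·(-1)^2·(+1)^-2 = +1.
v=2: v_2(a)=2, v_2(b)=6; units ≡ 3, 3 (mod 8); ε·ε+αω+βω = 1·1+2·1+6·1 ≡ 1  ⇒  (a,b)_2 = -1.
v=31: a=31^0·(≡28), b=31^1·(≡23) mod 31; (28|31)=+1, (23|31)=-1; (−1)^{0·1·15}·(+1)^1·(-1)^0 = +1.
v=7: a=7^-2·(≡2), b=7^-4·(≡2) mod 7; (2|7)=+1, (2|7)=+1; (−1)^{-2·-4·3}·(+1)^-4·(+1)^-2 = +1.
v=∞: -13 < 0 and 403 > 0  ⇒  (a,b)_∞ = +1.
v=13: a=13^1·(≡4), b=13^3·(≡5) mod 13; (4|13)=+1, (5|13)=-1; (−1)^{1·3·6}·(+1)^3·(-1)^1 = -1.
Ram(-13, 403) = {2, 13}; no ℚ_2-point on the conic.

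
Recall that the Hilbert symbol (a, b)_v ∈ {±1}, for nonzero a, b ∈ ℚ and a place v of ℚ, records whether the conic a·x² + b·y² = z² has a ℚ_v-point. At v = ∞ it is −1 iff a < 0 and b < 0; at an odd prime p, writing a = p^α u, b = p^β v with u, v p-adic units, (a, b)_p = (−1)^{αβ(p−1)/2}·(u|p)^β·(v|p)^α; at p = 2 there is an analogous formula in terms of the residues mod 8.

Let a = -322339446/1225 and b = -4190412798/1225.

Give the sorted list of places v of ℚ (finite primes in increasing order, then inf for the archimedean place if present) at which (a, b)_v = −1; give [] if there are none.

Mod squares: a ≡ -1254, b ≡ -16302. Check v ∈ {∞, 2, 3, 5, 7, 11, 13, 19}.
v=19: a=19^1·(≡2), b=19^1·(≡7) mod 19; (2|19)=-1, (7|19)=+1; (−1)^{1·1·9}·(-1)^1·(+1)^1 = +1.
v=5: a=5^-2·(≡1), b=5^-2·(≡3) mod 5; (1|5)=+1, (3|5)=-1; (−1)^{-2·-2·2}·(+1)^-2·(-1)^-2 = +1.
v=3: a=3^3·(≡2), b=3^3·(≡2) mod 3; (2|3)=-1, (2|3)=-1; (−1)^{3·3·1}·(-1)^3·(-1)^3 = -1.
v=2: v_2(a)=1, v_2(b)=1; units ≡ 5, 1 (mod 8); ε·ε+αω+βω = 0·0+1·0+1·1 ≡ 1  ⇒  (a,b)_2 = -1.
v=11: a=11^1·(≡10), b=11^1·(≡9) mod 11; (10|11)=-1, (9|11)=+1; (−1)^{1·1·5}·(-1)^1·(+1)^1 = +1.
v=∞: -1254 < 0 and -16302 < 0  ⇒  (a,b)_∞ = -1.
v=7: a=7^-2·(≡3), b=7^-2·(≡4) mod 7; (3|7)=-1, (4|7)=+1; (−1)^{-2·-2·3}·(-1)^-2·(+1)^-2 = +1.
v=13: a=13^4·(≡8), b=13^5·(≡8) mod 13; (8|13)=-1, (8|13)=-1; (−1)^{4·5·6}·(-1)^5·(-1)^4 = -1.
|Ram(-1254, -16302)| = 4, even; anisotropic at {2, 3, 13, ∞}.

[2, 3, 13, inf]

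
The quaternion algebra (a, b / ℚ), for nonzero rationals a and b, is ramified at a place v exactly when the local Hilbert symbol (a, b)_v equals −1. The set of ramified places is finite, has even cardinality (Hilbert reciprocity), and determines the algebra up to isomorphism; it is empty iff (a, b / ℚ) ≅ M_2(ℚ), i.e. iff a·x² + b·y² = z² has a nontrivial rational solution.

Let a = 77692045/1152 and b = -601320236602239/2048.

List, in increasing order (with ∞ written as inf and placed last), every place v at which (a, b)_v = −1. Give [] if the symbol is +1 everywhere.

Mod squares: a ≡ 161690, b ≡ -638. Check v ∈ {∞, 2, 3, 5, 7, 11, 19, 23, 29, 31, 37}.
v=23: a=23^1·(≡10), b=23^0·(≡4) mod 23; (10|23)=-1, (4|23)=+1; (−1)^{1·0·11}·(-1)^0·(+1)^1 = +1.
v=31: a=31^2·(≡18), b=31^2·(≡15) mod 31; (18|31)=+1, (15|31)=-1; (−1)^{2·2·15}·(+1)^2·(-1)^2 = +1.
v=7: a=7^0·(≡1), b=7^2·(≡5) mod 7; (1|7)=+1, (5|7)=-1; (−1)^{0·2·3}·(+1)^2·(-1)^0 = +1.
v=11: a=11^0·(≡3), b=11^1·(≡6) mod 11; (3|11)=+1, (6|11)=-1; (−1)^{0·1·5}·(+1)^1·(-1)^0 = +1.
v=5: a=5^1·(≡2), b=5^0·(≡2) mod 5; (2|5)=-1, (2|5)=-1; (−1)^{1·0·2}·(-1)^0·(-1)^1 = -1.
v=37: a=37^1·(≡7), b=37^2·(≡3) mod 37; (7|37)=+1, (3|37)=+1; (−1)^{1·2·18}·(+1)^2·(+1)^1 = +1.
v=3: a=3^-2·(≡2), b=3^4·(≡1) mod 3; (2|3)=-1, (1|3)=+1; (−1)^{-2·4·1}·(-1)^4·(+1)^-2 = +1.
v=29: a=29^0·(≡18), b=29^1·(≡28) mod 29; (18|29)=-1, (28|29)=+1; (−1)^{0·1·14}·(-1)^1·(+1)^0 = -1.
v=19: a=19^1·(≡7), b=19^2·(≡3) mod 19; (7|19)=+1, (3|19)=-1; (−1)^{1·2·9}·(+1)^2·(-1)^1 = -1.
v=∞: 161690 > 0 and -638 < 0  ⇒  (a,b)_∞ = +1.
v=2: v_2(a)=-7, v_2(b)=-11; units ≡ 5, 1 (mod 8); ε·ε+αω+βω = 0·0+-7·0+-11·1 ≡ 1  ⇒  (a,b)_2 = -1.
(161690, -638 / ℚ) ramifies at {2, 5, 19, 29}: a division algebra.

[2, 5, 19, 29]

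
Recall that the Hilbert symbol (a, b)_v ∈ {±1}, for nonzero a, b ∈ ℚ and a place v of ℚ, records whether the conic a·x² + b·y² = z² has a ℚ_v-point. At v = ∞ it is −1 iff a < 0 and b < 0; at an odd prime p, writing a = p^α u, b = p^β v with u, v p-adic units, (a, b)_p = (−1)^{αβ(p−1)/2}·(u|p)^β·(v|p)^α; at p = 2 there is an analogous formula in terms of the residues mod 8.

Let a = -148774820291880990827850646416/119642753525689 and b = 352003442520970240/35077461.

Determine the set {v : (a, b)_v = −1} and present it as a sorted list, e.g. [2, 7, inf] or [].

Mod squares: a ≡ -41041, b ≡ 5865. Check v ∈ {∞, 2, 3, 5, 7, 11, 13, 17, 23, 29, 31, 41}.
v=41: a=41^3·(≡14), b=41^2·(≡8) mod 41; (14|41)=-1, (8|41)=+1; (−1)^{3·2·20}·(-1)^2·(+1)^3 = +1.
v=23: a=23^-6·(≡19), b=23^-3·(≡16) mod 23; (19|23)=-1, (16|23)=+1; (−1)^{-6·-3·11}·(-1)^-3·(+1)^-6 = -1.
v=5: a=5^0·(≡1), b=5^1·(≡3) mod 5; (1|5)=+1, (3|5)=-1; (−1)^{0·1·2}·(+1)^1·(-1)^0 = +1.
v=31: a=31^-2·(≡15), b=31^-2·(≡21) mod 31; (15|31)=-1, (21|31)=-1; (−1)^{-2·-2·15}·(-1)^-2·(-1)^-2 = +1.
v=2: v_2(a)=4, v_2(b)=10; units ≡ 7, 1 (mod 8); ε·ε+αω+βω = 1·0+4·0+10·0 ≡ 0  ⇒  (a,b)_2 = +1.
v=3: a=3^4·(≡2), b=3^-1·(≡2) mod 3; (2|3)=-1, (2|3)=-1; (−1)^{4·-1·1}·(-1)^-1·(-1)^4 = -1.
v=17: a=17^4·(≡7), b=17^1·(≡6) mod 17; (7|17)=-1, (6|17)=-1; (−1)^{4·1·8}·(-1)^1·(-1)^4 = -1.
v=13: a=13^5·(≡7), b=13^2·(≡8) mod 13; (7|13)=-1, (8|13)=-1; (−1)^{5·2·6}·(-1)^2·(-1)^5 = -1.
v=11: a=11^3·(≡3), b=11^2·(≡8) mod 11; (3|11)=+1, (8|11)=-1; (−1)^{3·2·5}·(+1)^2·(-1)^3 = -1.
v=7: a=7^9·(≡5), b=7^6·(≡3) mod 7; (5|7)=-1, (3|7)=-1; (−1)^{9·6·3}·(-1)^6·(-1)^9 = -1.
v=29: a=29^-2·(≡28), b=29^0·(≡13) mod 29; (28|29)=+1, (13|29)=+1; (−1)^{-2·0·14}·(+1)^0·(+1)^-2 = +1.
v=∞: -41041 < 0 and 5865 > 0  ⇒  (a,b)_∞ = +1.
|Ram(-41041, 5865)| = 6, even; anisotropic at {3, 7, 11, 13, 17, 23}.

[3, 7, 11, 13, 17, 23]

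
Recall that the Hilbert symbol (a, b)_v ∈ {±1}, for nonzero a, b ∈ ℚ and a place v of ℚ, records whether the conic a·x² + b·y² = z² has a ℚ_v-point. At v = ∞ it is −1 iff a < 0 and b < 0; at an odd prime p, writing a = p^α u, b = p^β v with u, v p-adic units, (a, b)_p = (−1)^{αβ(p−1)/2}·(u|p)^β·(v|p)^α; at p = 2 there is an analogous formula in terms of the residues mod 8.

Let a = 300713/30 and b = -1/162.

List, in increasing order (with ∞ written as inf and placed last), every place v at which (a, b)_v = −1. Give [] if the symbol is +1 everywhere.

(a, b) ≡ (510, -2) mod (ℚ^×)²; places V = {2, 3, 5, 7, 17, 19, ∞}.
(a,b)_2: α=-1, β=-1; u≡7, v≡7 (mod 8); ε(u)ε(v)=1·1, αω(v)=-1·0, βω(u)=-1·0; sum ≡ 1  ⇒  -1.
(a,b)_19: α=2, u≡17; β=0, v≡17 (mod 19); (17|19)=+1, (17|19)=+1; sign (−1)^0·+1^0·+1^2 = +1.
(a,b)_5: α=-1, u≡3; β=0, v≡2 (mod 5); (3|5)=-1, (2|5)=-1; sign (−1)^0·-1^0·-1^-1 = -1.
(a,b)_3: α=-1, u≡2; β=-4, v≡1 (mod 3); (2|3)=-1, (1|3)=+1; sign (−1)^0·-1^-4·+1^-1 = +1.
(a,b)_7: α=2, u≡6; β=0, v≡6 (mod 7); (6|7)=-1, (6|7)=-1; sign (−1)^0·-1^0·-1^2 = +1.
(a,b)_17: α=1, u≡2; β=0, v≡15 (mod 17); (2|17)=+1, (15|17)=+1; sign (−1)^0·+1^0·+1^1 = +1.
(a,b)_∞: sgn(510)=+, sgn(-2)=−, so +1.
Ram(510, -2) = {2, 5}; no ℚ_2-point on the conic.

[2, 5]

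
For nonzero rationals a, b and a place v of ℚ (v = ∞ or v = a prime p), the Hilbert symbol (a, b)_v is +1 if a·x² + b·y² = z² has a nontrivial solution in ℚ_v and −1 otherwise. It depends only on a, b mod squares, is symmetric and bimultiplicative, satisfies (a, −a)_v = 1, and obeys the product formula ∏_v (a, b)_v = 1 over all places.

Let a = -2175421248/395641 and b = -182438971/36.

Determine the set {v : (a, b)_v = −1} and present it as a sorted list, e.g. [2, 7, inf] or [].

[13, 37, 41, inf]

Mod squares: a ≡ -13, b ≡ -216931. Check v ∈ {∞, 2, 3, 7, 11, 13, 17, 29, 37, 41}.
v=17: a=17^-2·(≡8), b=17^0·(≡7) mod 17; (8|17)=+1, (7|17)=-1; (−1)^{-2·0·8}·(+1)^0·(-1)^-2 = +1.
v=7: a=7^4·(≡4), b=7^0·(≡6) mod 7; (4|7)=+1, (6|7)=-1; (−1)^{4·0·3}·(+1)^0·(-1)^4 = +1.
v=3: a=3^2·(≡2), b=3^-2·(≡2) mod 3; (2|3)=-1, (2|3)=-1; (−1)^{2·-2·1}·(-1)^-2·(-1)^2 = +1.
v=29: a=29^0·(≡28), b=29^2·(≡15) mod 29; (28|29)=+1, (15|29)=-1; (−1)^{0·2·14}·(+1)^2·(-1)^0 = +1.
v=37: a=37^-2·(≡31), b=37^1·(≡15) mod 37; (31|37)=-1, (15|37)=-1; (−1)^{-2·1·18}·(-1)^1·(-1)^-2 = -1.
v=41: a=41^0·(≡22), b=41^1·(≡33) mod 41; (22|41)=-1, (33|41)=+1; (−1)^{0·1·20}·(-1)^1·(+1)^0 = -1.
v=11: a=11^2·(≡5), b=11^1·(≡7) mod 11; (5|11)=+1, (7|11)=-1; (−1)^{2·1·5}·(+1)^1·(-1)^2 = +1.
v=2: v_2(a)=6, v_2(b)=-2; units ≡ 3, 5 (mod 8); ε·ε+αω+βω = 1·0+6·1+-2·1 ≡ 0  ⇒  (a,b)_2 = +1.
v=∞: -13 < 0 and -216931 < 0  ⇒  (a,b)_∞ = -1.
v=13: a=13^1·(≡1), b=13^1·(≡11) mod 13; (1|13)=+1, (11|13)=-1; (−1)^{1·1·6}·(+1)^1·(-1)^1 = -1.
(-13, -216931 / ℚ) ramifies at {13, 37, 41, ∞}: a division algebra.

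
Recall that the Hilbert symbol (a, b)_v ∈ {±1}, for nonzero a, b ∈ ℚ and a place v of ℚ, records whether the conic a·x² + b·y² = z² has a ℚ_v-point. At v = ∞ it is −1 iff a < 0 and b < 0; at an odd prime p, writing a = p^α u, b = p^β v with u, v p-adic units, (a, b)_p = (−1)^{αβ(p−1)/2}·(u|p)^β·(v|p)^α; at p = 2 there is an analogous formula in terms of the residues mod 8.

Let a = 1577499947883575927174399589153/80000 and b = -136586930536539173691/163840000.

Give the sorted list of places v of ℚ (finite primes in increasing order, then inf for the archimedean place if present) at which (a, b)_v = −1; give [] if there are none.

(a, b) ≡ (7106, -91) mod (ℚ^×)²; places V = {2, 3, 5, 7, 11, 13, 17, 19, 43, ∞}.
(a,b)_3: α=18, u≡2; β=12, v≡2 (mod 3); (2|3)=-1, (2|3)=-1; sign (−1)^0·-1^12·-1^18 = +1.
(a,b)_5: α=-4, u≡1; β=-4, v≡1 (mod 5); (1|5)=+1, (1|5)=+1; sign (−1)^0·+1^-4·+1^-4 = +1.
(a,b)_∞: sgn(7106)=+, sgn(-91)=−, so +1.
(a,b)_7: α=4, u≡4; β=1, v≡2 (mod 7); (4|7)=+1, (2|7)=+1; sign (−1)^0·+1^1·+1^4 = +1.
(a,b)_11: α=5, u≡7; β=4, v≡6 (mod 11); (7|11)=-1, (6|11)=-1; sign (−1)^0·-1^4·-1^5 = -1.
(a,b)_17: α=3, u≡3; β=2, v≡6 (mod 17); (3|17)=-1, (6|17)=-1; sign (−1)^0·-1^2·-1^3 = -1.
(a,b)_13: α=2, u≡2; β=1, v≡5 (mod 13); (2|13)=-1, (5|13)=-1; sign (−1)^0·-1^1·-1^2 = -1.
(a,b)_2: α=-7, β=-18; u≡1, v≡5 (mod 8); ε(u)ε(v)=0·0, αω(v)=-7·1, βω(u)=-18·0; sum ≡ 1  ⇒  -1.
(a,b)_43: α=2, u≡9; β=2, v≡1 (mod 43); (9|43)=+1, (1|43)=+1; sign (−1)^0·+1^2·+1^2 = +1.
(a,b)_19: α=3, u≡3; β=2, v≡6 (mod 19); (3|19)=-1, (6|19)=+1; sign (−1)^0·-1^2·+1^3 = +1.
(7106, -91 / ℚ) ramifies at {2, 11, 13, 17}: a division algebra.

[2, 11, 13, 17]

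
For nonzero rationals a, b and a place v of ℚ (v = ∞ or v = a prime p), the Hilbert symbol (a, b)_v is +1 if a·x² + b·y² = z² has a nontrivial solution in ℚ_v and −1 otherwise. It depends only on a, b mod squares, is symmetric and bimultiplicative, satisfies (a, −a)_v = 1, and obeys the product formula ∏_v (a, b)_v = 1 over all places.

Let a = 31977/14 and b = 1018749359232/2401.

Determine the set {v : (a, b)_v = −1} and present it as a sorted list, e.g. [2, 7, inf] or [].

[7, 11, 17, 19]

Mod squares: a ≡ 49742, b ≡ 418. Check v ∈ {∞, 2, 3, 7, 11, 17, 19}.
v=7: a=7^-1·(≡4), b=7^-4·(≡3) mod 7; (4|7)=+1, (3|7)=-1; (−1)^{-1·-4·3}·(+1)^-4·(-1)^-1 = -1.
v=11: a=11^1·(≡1), b=11^5·(≡9) mod 11; (1|11)=+1, (9|11)=+1; (−1)^{1·5·5}·(+1)^5·(+1)^1 = -1.
v=2: v_2(a)=-1, v_2(b)=7; units ≡ 7, 1 (mod 8); ε·ε+αω+βω = 1·0+-1·0+7·0 ≡ 0  ⇒  (a,b)_2 = +1.
v=17: a=17^1·(≡2), b=17^2·(≡14) mod 17; (2|17)=+1, (14|17)=-1; (−1)^{1·2·8}·(+1)^2·(-1)^1 = -1.
v=3: a=3^2·(≡2), b=3^2·(≡1) mod 3; (2|3)=-1, (1|3)=+1; (−1)^{2·2·1}·(-1)^2·(+1)^2 = +1.
v=∞: 49742 > 0 and 418 > 0  ⇒  (a,b)_∞ = +1.
v=19: a=19^1·(≡13), b=19^1·(≡10) mod 19; (13|19)=-1, (10|19)=-1; (−1)^{1·1·9}·(-1)^1·(-1)^1 = -1.
(49742, 418 / ℚ) ramifies at {7, 11, 17, 19}: a division algebra.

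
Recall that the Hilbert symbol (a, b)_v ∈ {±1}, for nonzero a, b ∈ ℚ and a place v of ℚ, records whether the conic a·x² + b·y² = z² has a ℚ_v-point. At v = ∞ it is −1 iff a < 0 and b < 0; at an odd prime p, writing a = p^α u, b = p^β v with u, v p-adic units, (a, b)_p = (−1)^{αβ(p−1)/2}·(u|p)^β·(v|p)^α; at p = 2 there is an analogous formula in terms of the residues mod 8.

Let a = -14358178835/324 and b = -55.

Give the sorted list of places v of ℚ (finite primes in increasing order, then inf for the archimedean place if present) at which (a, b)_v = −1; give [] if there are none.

Mod squares: a ≡ -224315, b ≡ -55. Check v ∈ {∞, 2, 3, 5, 7, 11, 13, 17, 23, 29}.
v=5: a=5^1·(≡2), b=5^1·(≡4) mod 5; (2|5)=-1, (4|5)=+1; (−1)^{1·1·2}·(-1)^1·(+1)^1 = -1.
v=23: a=23^2·(≡12), b=23^0·(≡14) mod 23; (12|23)=+1, (14|23)=-1; (−1)^{2·0·11}·(+1)^0·(-1)^2 = +1.
v=3: a=3^-4·(≡1), b=3^0·(≡2) mod 3; (1|3)=+1, (2|3)=-1; (−1)^{-4·0·1}·(+1)^0·(-1)^-4 = +1.
v=2: v_2(a)=-2, v_2(b)=0; units ≡ 5, 1 (mod 8); ε·ε+αω+βω = 0·0+-2·0+0·1 ≡ 0  ⇒  (a,b)_2 = +1.
v=17: a=17^1·(≡5), b=17^0·(≡13) mod 17; (5|17)=-1, (13|17)=+1; (−1)^{1·0·8}·(-1)^0·(+1)^1 = +1.
v=29: a=29^1·(≡27), b=29^0·(≡3) mod 29; (27|29)=-1, (3|29)=-1; (−1)^{1·0·14}·(-1)^0·(-1)^1 = -1.
v=13: a=13^1·(≡1), b=13^0·(≡10) mod 13; (1|13)=+1, (10|13)=+1; (−1)^{1·0·6}·(+1)^0·(+1)^1 = +1.
v=11: a=11^2·(≡6), b=11^1·(≡6) mod 11; (6|11)=-1, (6|11)=-1; (−1)^{2·1·5}·(-1)^1·(-1)^2 = -1.
v=∞: -224315 < 0 and -55 < 0  ⇒  (a,b)_∞ = -1.
v=7: a=7^1·(≡4), b=7^0·(≡1) mod 7; (4|7)=+1, (1|7)=+1; (−1)^{1·0·3}·(+1)^0·(+1)^1 = +1.
|Ram(-224315, -55)| = 4, even; anisotropic at {5, 11, 29, ∞}.

[5, 11, 29, inf]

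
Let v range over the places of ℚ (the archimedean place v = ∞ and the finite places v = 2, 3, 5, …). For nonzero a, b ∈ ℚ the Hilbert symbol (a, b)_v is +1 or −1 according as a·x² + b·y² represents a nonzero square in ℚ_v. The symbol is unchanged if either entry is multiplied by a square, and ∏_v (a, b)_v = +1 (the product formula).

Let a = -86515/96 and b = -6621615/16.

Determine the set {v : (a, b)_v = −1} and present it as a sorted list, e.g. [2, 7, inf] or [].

(a, b) ≡ (-4290, -15015) mod (ℚ^×)²; places V = {2, 3, 5, 7, 11, 13, ∞}.
(a,b)_13: α=1, u≡8; β=1, v≡8 (mod 13); (8|13)=-1, (8|13)=-1; sign (−1)^0·-1^1·-1^1 = +1.
(a,b)_3: α=-1, u≡1; β=3, v≡2 (mod 3); (1|3)=+1, (2|3)=-1; sign (−1)^1·+1^3·-1^-1 = +1.
(a,b)_11: α=3, u≡7; β=1, v≡2 (mod 11); (7|11)=-1, (2|11)=-1; sign (−1)^1·-1^1·-1^3 = -1.
(a,b)_∞: sgn(-4290)=−, sgn(-15015)=−, so -1.
(a,b)_7: α=0, u≡1; β=3, v≡4 (mod 7); (1|7)=+1, (4|7)=+1; sign (−1)^0·+1^3·+1^0 = +1.
(a,b)_2: α=-5, β=-4; u≡7, v≡1 (mod 8); ε(u)ε(v)=1·0, αω(v)=-5·0, βω(u)=-4·0; sum ≡ 0  ⇒  +1.
(a,b)_5: α=1, u≡2; β=1, v≡2 (mod 5); (2|5)=-1, (2|5)=-1; sign (−1)^0·-1^1·-1^1 = +1.
Ram(-4290, -15015) = {11, ∞}; no ℚ_11-point on the conic.

[11, inf]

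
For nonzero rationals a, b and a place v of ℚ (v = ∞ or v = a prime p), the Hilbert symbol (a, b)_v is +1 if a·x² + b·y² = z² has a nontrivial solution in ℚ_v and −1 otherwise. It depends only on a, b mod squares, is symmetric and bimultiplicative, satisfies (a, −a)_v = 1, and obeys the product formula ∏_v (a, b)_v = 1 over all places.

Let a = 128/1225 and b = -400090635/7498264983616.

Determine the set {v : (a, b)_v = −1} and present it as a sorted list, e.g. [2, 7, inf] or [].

Mod squares: a ≡ 2, b ≡ -35. Check v ∈ {∞, 2, 3, 5, 7, 11, 23, 29, 37}.
v=3: a=3^0·(≡2), b=3^2·(≡1) mod 3; (2|3)=-1, (1|3)=+1; (−1)^{0·2·1}·(-1)^2·(+1)^0 = +1.
v=11: a=11^0·(≡10), b=11^-2·(≡4) mod 11; (10|11)=-1, (4|11)=+1; (−1)^{0·-2·5}·(-1)^-2·(+1)^0 = +1.
v=5: a=5^-2·(≡2), b=5^1·(≡3) mod 5; (2|5)=-1, (3|5)=-1; (−1)^{-2·1·2}·(-1)^1·(-1)^-2 = -1.
v=7: a=7^-2·(≡4), b=7^5·(≡2) mod 7; (4|7)=+1, (2|7)=+1; (−1)^{-2·5·3}·(+1)^5·(+1)^-2 = +1.
v=∞: 2 > 0 and -35 < 0  ⇒  (a,b)_∞ = +1.
v=2: v_2(a)=7, v_2(b)=-6; units ≡ 1, 5 (mod 8); ε·ε+αω+βω = 0·0+7·1+-6·0 ≡ 1  ⇒  (a,b)_2 = -1.
v=29: a=29^0·(≡10), b=29^-4·(≡1) mod 29; (10|29)=-1, (1|29)=+1; (−1)^{0·-4·14}·(-1)^-4·(+1)^0 = +1.
v=37: a=37^0·(≡32), b=37^-2·(≡20) mod 37; (32|37)=-1, (20|37)=-1; (−1)^{0·-2·18}·(-1)^-2·(-1)^0 = +1.
v=23: a=23^0·(≡6), b=23^2·(≡15) mod 23; (6|23)=+1, (15|23)=-1; (−1)^{0·2·11}·(+1)^2·(-1)^0 = +1.
Ram(2, -35) = {2, 5}; no ℚ_2-point on the conic.

[2, 5]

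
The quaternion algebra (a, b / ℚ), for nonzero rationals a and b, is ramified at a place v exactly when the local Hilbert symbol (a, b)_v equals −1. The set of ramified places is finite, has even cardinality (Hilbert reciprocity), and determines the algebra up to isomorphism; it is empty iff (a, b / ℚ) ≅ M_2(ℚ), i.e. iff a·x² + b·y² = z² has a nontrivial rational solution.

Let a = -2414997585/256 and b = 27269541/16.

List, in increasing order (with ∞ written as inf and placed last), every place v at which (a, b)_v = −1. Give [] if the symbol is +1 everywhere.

Mod squares: a ≡ -608465, b ≡ 336661. Check v ∈ {∞, 2, 3, 5, 7, 11, 13, 19, 23, 29, 37, 47}.
v=7: a=7^2·(≡3), b=7^0·(≡6) mod 7; (3|7)=-1, (6|7)=-1; (−1)^{2·0·3}·(-1)^0·(-1)^2 = +1.
v=2: v_2(a)=-8, v_2(b)=-4; units ≡ 7, 5 (mod 8); ε·ε+αω+βω = 1·0+-8·1+-4·0 ≡ 0  ⇒  (a,b)_2 = +1.
v=23: a=23^1·(≡9), b=23^0·(≡19) mod 23; (9|23)=+1, (19|23)=-1; (−1)^{1·0·11}·(+1)^0·(-1)^1 = -1.
v=29: a=29^0·(≡22), b=29^1·(≡22) mod 29; (22|29)=+1, (22|29)=+1; (−1)^{0·1·14}·(+1)^1·(+1)^0 = +1.
v=5: a=5^1·(≡3), b=5^0·(≡1) mod 5; (3|5)=-1, (1|5)=+1; (−1)^{1·0·2}·(-1)^0·(+1)^1 = +1.
v=19: a=19^0·(≡2), b=19^1·(≡7) mod 19; (2|19)=-1, (7|19)=+1; (−1)^{0·1·9}·(-1)^1·(+1)^0 = -1.
v=47: a=47^0·(≡44), b=47^1·(≡11) mod 47; (44|47)=-1, (11|47)=-1; (−1)^{0·1·23}·(-1)^1·(-1)^0 = -1.
v=∞: -608465 < 0 and 336661 > 0  ⇒  (a,b)_∞ = +1.
v=13: a=13^1·(≡5), b=13^1·(≡1) mod 13; (5|13)=-1, (1|13)=+1; (−1)^{1·1·6}·(-1)^1·(+1)^1 = -1.
v=11: a=11^1·(≡1), b=11^0·(≡7) mod 11; (1|11)=+1, (7|11)=-1; (−1)^{1·0·5}·(+1)^0·(-1)^1 = -1.
v=3: a=3^4·(≡1), b=3^4·(≡1) mod 3; (1|3)=+1, (1|3)=+1; (−1)^{4·4·1}·(+1)^4·(+1)^4 = +1.
v=37: a=37^1·(≡32), b=37^0·(≡13) mod 37; (32|37)=-1, (13|37)=-1; (−1)^{1·0·18}·(-1)^0·(-1)^1 = -1.
Ram(-608465, 336661) = {11, 13, 19, 23, 37, 47}; no ℚ_11-point on the conic.

[11, 13, 19, 23, 37, 47]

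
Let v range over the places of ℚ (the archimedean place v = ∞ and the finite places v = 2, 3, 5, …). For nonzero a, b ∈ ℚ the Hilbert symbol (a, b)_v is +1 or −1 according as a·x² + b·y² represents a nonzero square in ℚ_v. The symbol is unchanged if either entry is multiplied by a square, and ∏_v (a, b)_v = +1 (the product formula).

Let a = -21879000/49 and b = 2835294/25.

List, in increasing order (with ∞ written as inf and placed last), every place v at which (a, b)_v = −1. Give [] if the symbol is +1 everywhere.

[2, 3, 13, 17]

Mod squares: a ≡ -24310, b ≡ 7854. Check v ∈ {∞, 2, 3, 5, 7, 11, 13, 17, 19}.
v=3: a=3^2·(≡2), b=3^1·(≡2) mod 3; (2|3)=-1, (2|3)=-1; (−1)^{2·1·1}·(-1)^1·(-1)^2 = -1.
v=2: v_2(a)=3, v_2(b)=1; units ≡ 5, 7 (mod 8); ε·ε+αω+βω = 0·1+3·0+1·1 ≡ 1  ⇒  (a,b)_2 = -1.
v=13: a=13^1·(≡11), b=13^0·(≡6) mod 13; (11|13)=-1, (6|13)=-1; (−1)^{1·0·6}·(-1)^0·(-1)^1 = -1.
v=7: a=7^-2·(≡4), b=7^1·(≡2) mod 7; (4|7)=+1, (2|7)=+1; (−1)^{-2·1·3}·(+1)^1·(+1)^-2 = +1.
v=19: a=19^0·(≡15), b=19^2·(≡17) mod 19; (15|19)=-1, (17|19)=+1; (−1)^{0·2·9}·(-1)^2·(+1)^0 = +1.
v=5: a=5^3·(≡2), b=5^-2·(≡4) mod 5; (2|5)=-1, (4|5)=+1; (−1)^{3·-2·2}·(-1)^-2·(+1)^3 = +1.
v=17: a=17^1·(≡16), b=17^1·(≡10) mod 17; (16|17)=+1, (10|17)=-1; (−1)^{1·1·8}·(+1)^1·(-1)^1 = -1.
v=∞: -24310 < 0 and 7854 > 0  ⇒  (a,b)_∞ = +1.
v=11: a=11^1·(≡4), b=11^1·(≡8) mod 11; (4|11)=+1, (8|11)=-1; (−1)^{1·1·5}·(+1)^1·(-1)^1 = +1.
Ram(-24310, 7854) = {2, 3, 13, 17}; no ℚ_2-point on the conic.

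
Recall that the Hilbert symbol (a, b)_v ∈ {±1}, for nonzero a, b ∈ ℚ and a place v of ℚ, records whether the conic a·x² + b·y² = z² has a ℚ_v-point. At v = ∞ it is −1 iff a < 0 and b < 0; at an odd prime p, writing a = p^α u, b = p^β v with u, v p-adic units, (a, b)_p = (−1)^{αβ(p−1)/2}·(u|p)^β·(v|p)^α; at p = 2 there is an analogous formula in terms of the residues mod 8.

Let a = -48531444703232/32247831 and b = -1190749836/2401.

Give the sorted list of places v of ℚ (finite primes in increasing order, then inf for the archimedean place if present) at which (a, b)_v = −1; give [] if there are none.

[2, 23, 37, inf]

Mod squares: a ≡ -1649238, b ≡ -824619. Check v ∈ {∞, 2, 3, 7, 11, 17, 19, 23, 37, 47}.
v=47: a=47^2·(≡22), b=47^0·(≡13) mod 47; (22|47)=-1, (13|47)=-1; (−1)^{2·0·23}·(-1)^0·(-1)^2 = +1.
v=∞: -1649238 < 0 and -824619 < 0  ⇒  (a,b)_∞ = -1.
v=3: a=3^-1·(≡1), b=3^1·(≡2) mod 3; (1|3)=+1, (2|3)=-1; (−1)^{-1·1·1}·(+1)^1·(-1)^-1 = +1.
v=7: a=7^-4·(≡4), b=7^-4·(≡4) mod 7; (4|7)=+1, (4|7)=+1; (−1)^{-4·-4·3}·(+1)^-4·(+1)^-4 = +1.
v=19: a=19^3·(≡5), b=19^3·(≡8) mod 19; (5|19)=+1, (8|19)=-1; (−1)^{3·3·9}·(+1)^3·(-1)^3 = +1.
v=11: a=11^-2·(≡5), b=11^0·(≡7) mod 11; (5|11)=+1, (7|11)=-1; (−1)^{-2·0·5}·(+1)^0·(-1)^-2 = +1.
v=2: v_2(a)=13, v_2(b)=2; units ≡ 5, 5 (mod 8); ε·ε+αω+βω = 0·0+13·1+2·1 ≡ 1  ⇒  (a,b)_2 = -1.
v=37: a=37^-1·(≡12), b=37^1·(≡31) mod 37; (12|37)=+1, (31|37)=-1; (−1)^{-1·1·18}·(+1)^1·(-1)^-1 = -1.
v=23: a=23^1·(≡2), b=23^1·(≡8) mod 23; (2|23)=+1, (8|23)=+1; (−1)^{1·1·11}·(+1)^1·(+1)^1 = -1.
v=17: a=17^1·(≡10), b=17^1·(≡10) mod 17; (10|17)=-1, (10|17)=-1; (−1)^{1·1·8}·(-1)^1·(-1)^1 = +1.
(-1649238, -824619 / ℚ) ramifies at {2, 23, 37, ∞}: a division algebra.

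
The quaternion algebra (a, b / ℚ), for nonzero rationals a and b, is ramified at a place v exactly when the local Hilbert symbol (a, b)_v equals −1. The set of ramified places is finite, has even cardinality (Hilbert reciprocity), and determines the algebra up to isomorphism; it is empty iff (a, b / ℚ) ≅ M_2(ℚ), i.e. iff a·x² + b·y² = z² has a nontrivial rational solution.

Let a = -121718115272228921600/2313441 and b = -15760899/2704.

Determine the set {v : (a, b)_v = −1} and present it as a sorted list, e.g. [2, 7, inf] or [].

[7, inf]

(a, b) ≡ (-161, -11) mod (ℚ^×)²; places V = {2, 3, 5, 7, 11, 13, 17, 19, 23, ∞}.
(a,b)_19: α=4, u≡18; β=2, v≡10 (mod 19); (18|19)=-1, (10|19)=-1; sign (−1)^0·-1^2·-1^4 = +1.
(a,b)_11: α=2, u≡9; β=1, v≡2 (mod 11); (9|11)=+1, (2|11)=-1; sign (−1)^0·+1^1·-1^2 = +1.
(a,b)_13: α=-4, u≡5; β=-2, v≡5 (mod 13); (5|13)=-1, (5|13)=-1; sign (−1)^0·-1^-2·-1^-4 = +1.
(a,b)_2: α=8, β=-4; u≡7, v≡5 (mod 8); ε(u)ε(v)=1·0, αω(v)=8·1, βω(u)=-4·0; sum ≡ 0  ⇒  +1.
(a,b)_∞: sgn(-161)=−, sgn(-11)=−, so -1.
(a,b)_23: α=3, u≡13; β=0, v≡8 (mod 23); (13|23)=+1, (8|23)=+1; sign (−1)^0·+1^0·+1^3 = +1.
(a,b)_7: α=3, u≡3; β=2, v≡3 (mod 7); (3|7)=-1, (3|7)=-1; sign (−1)^0·-1^2·-1^3 = -1.
(a,b)_17: α=2, u≡9; β=0, v≡5 (mod 17); (9|17)=+1, (5|17)=-1; sign (−1)^0·+1^0·-1^2 = +1.
(a,b)_3: α=-4, u≡1; β=4, v≡1 (mod 3); (1|3)=+1, (1|3)=+1; sign (−1)^0·+1^4·+1^-4 = +1.
(a,b)_5: α=2, u≡1; β=0, v≡4 (mod 5); (1|5)=+1, (4|5)=+1; sign (−1)^0·+1^0·+1^2 = +1.
|Ram(-161, -11)| = 2, even; anisotropic at {7, ∞}.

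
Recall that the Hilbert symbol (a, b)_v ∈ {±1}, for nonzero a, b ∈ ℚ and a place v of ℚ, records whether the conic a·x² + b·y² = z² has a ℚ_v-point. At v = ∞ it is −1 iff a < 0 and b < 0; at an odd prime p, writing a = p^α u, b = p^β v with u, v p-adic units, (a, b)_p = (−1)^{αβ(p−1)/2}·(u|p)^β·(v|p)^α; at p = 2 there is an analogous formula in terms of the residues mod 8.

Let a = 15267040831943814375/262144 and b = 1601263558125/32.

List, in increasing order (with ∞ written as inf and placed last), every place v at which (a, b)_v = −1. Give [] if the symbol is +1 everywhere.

(a, b) ≡ (1463, 266) mod (ℚ^×)²; places V = {2, 3, 5, 7, 11, 19, ∞}.
(a,b)_3: α=2, u≡2; β=2, v≡2 (mod 3); (2|3)=-1, (2|3)=-1; sign (−1)^0·-1^2·-1^2 = +1.
(a,b)_5: α=4, u≡2; β=4, v≡4 (mod 5); (2|5)=-1, (4|5)=+1; sign (−1)^0·-1^4·+1^4 = +1.
(a,b)_19: α=5, u≡7; β=3, v≡2 (mod 19); (7|19)=+1, (2|19)=-1; sign (−1)^1·+1^3·-1^5 = +1.
(a,b)_2: α=-18, β=-5; u≡7, v≡5 (mod 8); ε(u)ε(v)=1·0, αω(v)=-18·1, βω(u)=-5·0; sum ≡ 0  ⇒  +1.
(a,b)_11: α=3, u≡3; β=2, v≡7 (mod 11); (3|11)=+1, (7|11)=-1; sign (−1)^0·+1^2·-1^3 = -1.
(a,b)_7: α=7, u≡5; β=3, v≡5 (mod 7); (5|7)=-1, (5|7)=-1; sign (−1)^1·-1^3·-1^7 = -1.
(a,b)_∞: sgn(1463)=+, sgn(266)=+, so +1.
(1463, 266 / ℚ) ramifies at {7, 11}: a division algebra.

[7, 11]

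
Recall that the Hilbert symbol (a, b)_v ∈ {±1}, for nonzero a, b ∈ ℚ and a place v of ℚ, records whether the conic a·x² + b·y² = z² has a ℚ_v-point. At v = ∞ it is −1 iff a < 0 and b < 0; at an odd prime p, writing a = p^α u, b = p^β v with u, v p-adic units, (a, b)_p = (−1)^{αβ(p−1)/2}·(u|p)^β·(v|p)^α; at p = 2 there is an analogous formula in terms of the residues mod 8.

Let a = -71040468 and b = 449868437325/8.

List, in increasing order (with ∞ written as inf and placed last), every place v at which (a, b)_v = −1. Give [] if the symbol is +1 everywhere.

[2, 19, 23, 31]

Mod squares: a ≡ -93, b ≡ 874. Check v ∈ {∞, 2, 3, 5, 19, 23, 31}.
v=∞: -93 < 0 and 874 > 0  ⇒  (a,b)_∞ = +1.
v=19: a=19^2·(≡14), b=19^1·(≡18) mod 19; (14|19)=-1, (18|19)=-1; (−1)^{2·1·9}·(-1)^1·(-1)^2 = -1.
v=3: a=3^1·(≡2), b=3^4·(≡1) mod 3; (2|3)=-1, (1|3)=+1; (−1)^{1·4·1}·(-1)^4·(+1)^1 = +1.
v=2: v_2(a)=2, v_2(b)=-3; units ≡ 3, 5 (mod 8); ε·ε+αω+βω = 1·0+2·1+-3·1 ≡ 1  ⇒  (a,b)_2 = -1.
v=23: a=23^2·(≡5), b=23^3·(≡14) mod 23; (5|23)=-1, (14|23)=-1; (−1)^{2·3·11}·(-1)^3·(-1)^2 = -1.
v=5: a=5^0·(≡2), b=5^2·(≡1) mod 5; (2|5)=-1, (1|5)=+1; (−1)^{0·2·2}·(-1)^2·(+1)^0 = +1.
v=31: a=31^1·(≡16), b=31^2·(≡23) mod 31; (16|31)=+1, (23|31)=-1; (−1)^{1·2·15}·(+1)^2·(-1)^1 = -1.
|Ram(-93, 874)| = 4, even; anisotropic at {2, 19, 23, 31}.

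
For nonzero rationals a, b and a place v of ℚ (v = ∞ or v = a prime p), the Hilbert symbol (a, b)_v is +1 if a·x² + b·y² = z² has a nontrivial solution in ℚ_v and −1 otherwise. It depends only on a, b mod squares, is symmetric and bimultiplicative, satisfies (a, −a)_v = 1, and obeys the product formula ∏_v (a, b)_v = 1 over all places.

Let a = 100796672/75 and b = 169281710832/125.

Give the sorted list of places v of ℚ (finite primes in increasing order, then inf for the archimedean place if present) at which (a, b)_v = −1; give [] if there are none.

Mod squares: a ≡ 1181211, b ≡ 111435. Check v ∈ {∞, 2, 3, 5, 13, 17, 19, 23, 53}.
v=3: a=3^-1·(≡2), b=3^1·(≡2) mod 3; (2|3)=-1, (2|3)=-1; (−1)^{-1·1·1}·(-1)^1·(-1)^-1 = -1.
v=∞: 1181211 > 0 and 111435 > 0  ⇒  (a,b)_∞ = +1.
v=53: a=53^1·(≡18), b=53^2·(≡7) mod 53; (18|53)=-1, (7|53)=+1; (−1)^{1·2·26}·(-1)^2·(+1)^1 = +1.
v=5: a=5^-2·(≡4), b=5^-3·(≡2) mod 5; (4|5)=+1, (2|5)=-1; (−1)^{-2·-3·2}·(+1)^-3·(-1)^-2 = +1.
v=2: v_2(a)=8, v_2(b)=4; units ≡ 3, 3 (mod 8); ε·ε+αω+βω = 1·1+8·1+4·1 ≡ 1  ⇒  (a,b)_2 = -1.
v=17: a=17^1·(≡1), b=17^1·(≡7) mod 17; (1|17)=+1, (7|17)=-1; (−1)^{1·1·8}·(+1)^1·(-1)^1 = -1.
v=23: a=23^1·(≡15), b=23^1·(≡14) mod 23; (15|23)=-1, (14|23)=-1; (−1)^{1·1·11}·(-1)^1·(-1)^1 = -1.
v=19: a=19^1·(≡16), b=19^1·(≡3) mod 19; (16|19)=+1, (3|19)=-1; (−1)^{1·1·9}·(+1)^1·(-1)^1 = +1.
v=13: a=13^0·(≡8), b=13^2·(≡10) mod 13; (8|13)=-1, (10|13)=+1; (−1)^{0·2·6}·(-1)^2·(+1)^0 = +1.
(1181211, 111435 / ℚ) ramifies at {2, 3, 17, 23}: a division algebra.

[2, 3, 17, 23]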